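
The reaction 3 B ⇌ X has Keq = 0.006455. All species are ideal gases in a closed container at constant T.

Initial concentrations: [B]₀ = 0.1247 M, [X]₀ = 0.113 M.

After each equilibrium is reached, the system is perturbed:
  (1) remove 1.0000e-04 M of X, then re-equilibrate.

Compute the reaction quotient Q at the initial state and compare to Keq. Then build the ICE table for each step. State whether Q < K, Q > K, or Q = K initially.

Q₀ = 58.27; Q > K (proceeds reverse)

Q₀ = 58.27 vs Keq = 0.006455 ⇒ Q>K, reverse
Step 1:
                    B           X
  init         0.1247       0.113
  Δ            0.3371     -0.1124
  eq           0.4618  6.3568e-04
  solve Keq expr → x = -0.1124; check Q = 0.006455
Then remove 1.0000e-04 M of X.
Step 2:
                    B           X
  init         0.4618  5.3568e-04
  Δ       -2.9633e-04  9.8777e-05
  eq           0.4615  6.3446e-04
  solve Keq expr → x = 9.8777e-05; check Q = 0.006455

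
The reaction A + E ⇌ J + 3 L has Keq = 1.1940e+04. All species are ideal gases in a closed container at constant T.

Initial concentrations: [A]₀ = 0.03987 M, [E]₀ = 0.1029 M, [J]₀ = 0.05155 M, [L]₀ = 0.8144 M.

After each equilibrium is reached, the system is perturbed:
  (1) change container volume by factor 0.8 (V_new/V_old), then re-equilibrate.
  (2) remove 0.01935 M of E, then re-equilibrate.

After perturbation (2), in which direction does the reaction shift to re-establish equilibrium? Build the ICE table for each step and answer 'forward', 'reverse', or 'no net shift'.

Q₀ = 6.787 vs Keq = 1.1940e+04 ⇒ Q<K, forward
Step 1:
                  A         E         J         L
  I         0.03987    0.1029   0.05155    0.8144
  C        -0.03977  -0.03977   0.03977    0.1193
  E       9.8624e-05   0.06313   0.09132    0.9337
  solve Keq expr → x = 0.03977; check Q = 1.1940e+04
Then change container volume by factor 0.8 (V_new/V_old).
Step 2:
                  A         E         J         L
  I       1.2328e-04   0.07891    0.1142     1.167
  C       6.8958e-05 6.8958e-05 -6.8958e-05 -2.0688e-04
  E       1.9224e-04   0.07898    0.1141     1.167
  solve Keq expr → x = -6.8958e-05; check Q = 1.1940e+04
Then remove 0.01935 M of E.
Step 3:
                  A         E         J         L
  I       1.9224e-04   0.05963    0.1141     1.167
  C       6.1859e-05 6.1859e-05 -6.1859e-05 -1.8558e-04
  E       2.5410e-04   0.05969     0.114     1.167
  solve Keq expr → x = -6.1859e-05; check Q = 1.1940e+04

Direction: reverse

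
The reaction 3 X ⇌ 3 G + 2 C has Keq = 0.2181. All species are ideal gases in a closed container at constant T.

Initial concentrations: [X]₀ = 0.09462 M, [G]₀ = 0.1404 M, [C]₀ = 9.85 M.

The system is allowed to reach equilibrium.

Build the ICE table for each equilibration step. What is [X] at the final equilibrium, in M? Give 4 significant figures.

Q₀ = 317 vs Keq = 0.2181 ⇒ Q>K, reverse
Step 1:
                    X           G           C
  I           0.09462      0.1404        9.85
  C            0.1131     -0.1131    -0.07537
  E            0.2077     0.02734       9.775
  solve Keq expr → x = -0.03769; check Q = 0.2181

[X]_eq = 0.2077 M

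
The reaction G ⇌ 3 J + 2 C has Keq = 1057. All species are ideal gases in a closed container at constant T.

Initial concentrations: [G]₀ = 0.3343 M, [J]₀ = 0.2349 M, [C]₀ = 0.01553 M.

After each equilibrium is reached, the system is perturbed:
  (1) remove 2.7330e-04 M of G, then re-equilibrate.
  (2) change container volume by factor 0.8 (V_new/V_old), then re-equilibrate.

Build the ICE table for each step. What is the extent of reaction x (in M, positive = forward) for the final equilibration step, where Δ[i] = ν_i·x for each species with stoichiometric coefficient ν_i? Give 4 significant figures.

x = -0.001453 M

Q₀ = 9.3509e-06 vs Keq = 1057 ⇒ Q<K, forward
Step 1:
                   G          J          C
  I           0.3343     0.2349    0.01553
  C          -0.3335          1     0.6669
  E       8.3065e-04      1.235     0.6825
  solve Keq expr → x = 0.3335; check Q = 1057
Then remove 2.7330e-04 M of G.
Step 2:
                   G          J          C
  I       5.5735e-04      1.235     0.6825
  C       2.7035e-04 -8.1106e-04 -5.4070e-04
  E       8.2770e-04      1.234     0.6819
  solve Keq expr → x = -2.7035e-04; check Q = 1057
Then change container volume by factor 0.8 (V_new/V_old).
Step 3:
                   G          J          C
  I         0.001035      1.543     0.8524
  C         0.001453  -0.004359  -0.002906
  E         0.002488      1.539     0.8495
  solve Keq expr → x = -0.001453; check Q = 1057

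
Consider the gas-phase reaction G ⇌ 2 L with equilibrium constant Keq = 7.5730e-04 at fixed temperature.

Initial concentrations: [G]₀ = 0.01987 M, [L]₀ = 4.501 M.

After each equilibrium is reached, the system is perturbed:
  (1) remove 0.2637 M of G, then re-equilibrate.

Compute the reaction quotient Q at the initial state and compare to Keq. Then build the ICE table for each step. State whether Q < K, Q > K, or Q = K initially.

Q₀ = 1020; Q > K (proceeds reverse)

Q₀ = 1020 vs Keq = 7.5730e-04 ⇒ Q>K, reverse
Step 1:
                    G           L
  I           0.01987       4.501
  C              2.23       -4.46
  E              2.25     0.04128
  solve Keq expr → x = -2.23; check Q = 7.5730e-04
Then remove 0.2637 M of G.
Step 2:
                    G           L
  I             1.986     0.04128
  C          0.001241   -0.002482
  E             1.987     0.03879
  solve Keq expr → x = -0.001241; check Q = 7.5730e-04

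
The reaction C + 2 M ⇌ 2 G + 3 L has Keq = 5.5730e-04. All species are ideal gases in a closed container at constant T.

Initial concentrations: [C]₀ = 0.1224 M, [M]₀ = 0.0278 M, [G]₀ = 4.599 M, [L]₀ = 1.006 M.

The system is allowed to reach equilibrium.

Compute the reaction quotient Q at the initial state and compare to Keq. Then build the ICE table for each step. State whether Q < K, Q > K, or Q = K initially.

Q₀ = 2.2764e+05 vs Keq = 5.5730e-04 ⇒ Q>K, reverse
Step 1:
                    C           M           G           L
  Initial      0.1224      0.0278       4.599       1.006
  Change       0.3288      0.6576     -0.6576     -0.9863
  Equil        0.4512      0.6854       3.941     0.01966
  solve Keq expr → x = -0.3288; check Q = 5.5730e-04

Q₀ = 2.2764e+05; Q > K (proceeds reverse)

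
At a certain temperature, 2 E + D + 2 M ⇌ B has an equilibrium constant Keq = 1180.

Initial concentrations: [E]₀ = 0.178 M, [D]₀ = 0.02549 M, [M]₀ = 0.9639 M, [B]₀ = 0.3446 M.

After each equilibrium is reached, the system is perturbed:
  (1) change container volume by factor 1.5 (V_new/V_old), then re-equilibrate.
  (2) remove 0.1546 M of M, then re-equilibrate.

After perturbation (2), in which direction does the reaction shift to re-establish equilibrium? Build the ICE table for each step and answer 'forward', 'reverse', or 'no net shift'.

Q₀ = 459.2 vs Keq = 1180 ⇒ Q<K, forward
Step 1:
                    E           D           M           B
  init          0.178     0.02549      0.9639      0.3446
  Δ          -0.02273    -0.01136    -0.02273     0.01136
  eq           0.1553     0.01413      0.9412       0.356
  solve Keq expr → x = 0.01136; check Q = 1180
Then change container volume by factor 1.5 (V_new/V_old).
Step 2:
                    E           D           M           B
  init         0.1035    0.009417      0.6274      0.2373
  Δ           0.03003     0.01502     0.03003    -0.01502
  eq           0.1335     0.02443      0.6575      0.2223
  solve Keq expr → x = -0.01502; check Q = 1180
Then remove 0.1546 M of M.
Step 3:
                    E           D           M           B
  init         0.1335     0.02443      0.5029      0.2223
  Δ           0.01394    0.006971     0.01394   -0.006971
  eq           0.1475      0.0314      0.5168      0.2153
  solve Keq expr → x = -0.006971; check Q = 1180

Direction: reverse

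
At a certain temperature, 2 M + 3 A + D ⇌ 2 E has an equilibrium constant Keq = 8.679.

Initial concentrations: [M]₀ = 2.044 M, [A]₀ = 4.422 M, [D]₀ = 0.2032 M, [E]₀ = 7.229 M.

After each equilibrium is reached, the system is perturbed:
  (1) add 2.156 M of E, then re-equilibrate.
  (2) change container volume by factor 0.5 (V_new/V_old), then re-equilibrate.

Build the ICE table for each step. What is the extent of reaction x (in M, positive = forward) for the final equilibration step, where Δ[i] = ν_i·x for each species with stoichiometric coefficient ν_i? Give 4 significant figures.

Q₀ = 0.7119 vs Keq = 8.679 ⇒ Q<K, forward
Step 1:
                    M           A           D           E
  init          2.044       4.422      0.2032       7.229
  Δ            -0.332      -0.498      -0.166       0.332
  eq            1.712       3.924      0.0372       7.561
  solve Keq expr → x = 0.166; check Q = 8.679
Then add 2.156 M of E.
Step 2:
                    M           A           D           E
  init          1.712       3.924      0.0372       9.717
  Δ           0.03748     0.05622     0.01874    -0.03748
  eq            1.749        3.98     0.05594        9.68
  solve Keq expr → x = -0.01874; check Q = 8.679
Then change container volume by factor 0.5 (V_new/V_old).
Step 3:
                    M           A           D           E
  init          3.499        7.96      0.1119       19.36
  Δ           -0.2056     -0.3084     -0.1028      0.2056
  eq            3.293       7.652    0.009075       19.56
  solve Keq expr → x = 0.1028; check Q = 8.679

x = 0.1028 M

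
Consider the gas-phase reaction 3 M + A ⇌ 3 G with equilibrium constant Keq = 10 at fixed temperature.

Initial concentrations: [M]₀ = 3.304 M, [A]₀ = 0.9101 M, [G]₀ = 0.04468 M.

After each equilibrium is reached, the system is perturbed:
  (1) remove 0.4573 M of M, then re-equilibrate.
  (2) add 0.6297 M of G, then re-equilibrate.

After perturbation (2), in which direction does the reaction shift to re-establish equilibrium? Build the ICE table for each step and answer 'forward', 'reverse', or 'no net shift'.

Direction: reverse

Q₀ = 2.7173e-06 vs Keq = 10 ⇒ Q<K, forward
Step 1:
                  M         A         G
  init        3.304    0.9101   0.04468
  Δ          -1.908   -0.6361     1.908
  eq          1.396     0.274     1.953
  solve Keq expr → x = 0.6361; check Q = 10
Then remove 0.4573 M of M.
Step 2:
                  M         A         G
  init       0.9384     0.274     1.953
  Δ          0.2131   0.07102   -0.2131
  eq          1.151     0.345      1.74
  solve Keq expr → x = -0.07102; check Q = 10
Then add 0.6297 M of G.
Step 3:
                  M         A         G
  init        1.151     0.345      2.37
  Δ          0.2011   0.06705   -0.2011
  eq          1.353    0.4121     2.168
  solve Keq expr → x = -0.06705; check Q = 10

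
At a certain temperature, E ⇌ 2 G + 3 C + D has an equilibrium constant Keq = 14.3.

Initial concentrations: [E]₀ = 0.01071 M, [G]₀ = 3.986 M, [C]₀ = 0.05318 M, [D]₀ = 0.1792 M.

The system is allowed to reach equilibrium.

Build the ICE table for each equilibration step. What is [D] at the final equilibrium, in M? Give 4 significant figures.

Q₀ = 0.03998 vs Keq = 14.3 ⇒ Q<K, forward
Step 1:
                    E           G           C           D
  I           0.01071       3.986     0.05318      0.1792
  C          -0.01058     0.02116     0.03174     0.01058
  E        1.3049e-04       4.007     0.08492      0.1898
  solve Keq expr → x = 0.01058; check Q = 14.3

[D]_eq = 0.1898 M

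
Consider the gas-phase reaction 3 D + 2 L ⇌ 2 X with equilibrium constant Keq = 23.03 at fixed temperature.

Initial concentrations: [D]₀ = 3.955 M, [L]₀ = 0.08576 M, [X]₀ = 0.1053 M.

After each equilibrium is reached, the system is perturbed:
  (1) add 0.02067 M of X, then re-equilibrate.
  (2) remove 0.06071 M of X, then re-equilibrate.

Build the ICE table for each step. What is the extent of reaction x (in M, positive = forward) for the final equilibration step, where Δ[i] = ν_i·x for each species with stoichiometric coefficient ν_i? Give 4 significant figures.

Q₀ = 0.02437 vs Keq = 23.03 ⇒ Q<K, forward
Step 1:
                   D          L          X
  I            3.955    0.08576     0.1053
  C          -0.1209    -0.0806     0.0806
  E            3.834    0.00516     0.1859
  solve Keq expr → x = 0.0403; check Q = 23.03
Then add 0.02067 M of X.
Step 2:
                   D          L          X
  I            3.834    0.00516     0.2066
  C       8.3461e-04 5.5641e-04 -5.5641e-04
  E            3.835   0.005716      0.206
  solve Keq expr → x = -2.7820e-04; check Q = 23.03
Then remove 0.06071 M of X.
Step 3:
                   D          L          X
  I            3.835   0.005716     0.1453
  C        -0.002453  -0.001635   0.001635
  E            3.832   0.004081     0.1469
  solve Keq expr → x = 8.1762e-04; check Q = 23.03

x = 8.1762e-04 M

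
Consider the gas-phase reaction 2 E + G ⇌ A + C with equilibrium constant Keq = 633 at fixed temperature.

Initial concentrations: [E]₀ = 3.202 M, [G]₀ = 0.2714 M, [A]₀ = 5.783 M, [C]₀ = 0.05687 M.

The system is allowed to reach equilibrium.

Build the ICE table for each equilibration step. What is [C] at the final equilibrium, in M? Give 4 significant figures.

[C]_eq = 0.3278 M

Q₀ = 0.1182 vs Keq = 633 ⇒ Q<K, forward
Step 1:
                  E         G         A         C
  Initial     3.202    0.2714     5.783   0.05687
  Change    -0.5419    -0.271     0.271     0.271
  Equil        2.66 4.4309e-04     6.054    0.3278
  solve Keq expr → x = 0.271; check Q = 633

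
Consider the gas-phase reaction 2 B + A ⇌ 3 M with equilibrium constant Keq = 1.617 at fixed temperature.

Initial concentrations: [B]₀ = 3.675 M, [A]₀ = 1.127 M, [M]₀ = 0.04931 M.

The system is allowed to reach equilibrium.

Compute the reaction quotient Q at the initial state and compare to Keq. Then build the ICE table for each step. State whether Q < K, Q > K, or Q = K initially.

Q₀ = 7.8771e-06 vs Keq = 1.617 ⇒ Q<K, forward
Step 1:
                  B         A         M
  I           3.675     1.127   0.04931
  C          -1.154   -0.5772     1.732
  E           2.521    0.5498     1.781
  solve Keq expr → x = 0.5772; check Q = 1.617

Q₀ = 7.8771e-06; Q < K (proceeds forward)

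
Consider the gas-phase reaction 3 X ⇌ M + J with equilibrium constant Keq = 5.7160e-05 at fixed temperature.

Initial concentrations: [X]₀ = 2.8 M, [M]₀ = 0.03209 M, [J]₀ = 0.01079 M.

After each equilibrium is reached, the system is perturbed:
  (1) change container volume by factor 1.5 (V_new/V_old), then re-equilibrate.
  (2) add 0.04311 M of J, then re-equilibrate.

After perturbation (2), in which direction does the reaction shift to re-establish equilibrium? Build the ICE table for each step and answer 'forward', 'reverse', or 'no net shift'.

Direction: reverse

Q₀ = 1.5773e-05 vs Keq = 5.7160e-05 ⇒ Q<K, forward
Step 1:
                   X          M          J
  I              2.8    0.03209    0.01079
  C         -0.04425    0.01475    0.01475
  E            2.756    0.04684    0.02554
  solve Keq expr → x = 0.01475; check Q = 5.7160e-05
Then change container volume by factor 1.5 (V_new/V_old).
Step 2:
                   X          M          J
  I            1.837    0.03123    0.01703
  C          0.01152  -0.003839  -0.003839
  E            1.849    0.02739    0.01319
  solve Keq expr → x = -0.003839; check Q = 5.7160e-05
Then add 0.04311 M of J.
Step 3:
                   X          M          J
  I            1.849    0.02739     0.0563
  C          0.05195   -0.01732   -0.01732
  E            1.901    0.01007    0.03898
  solve Keq expr → x = -0.01732; check Q = 5.7160e-05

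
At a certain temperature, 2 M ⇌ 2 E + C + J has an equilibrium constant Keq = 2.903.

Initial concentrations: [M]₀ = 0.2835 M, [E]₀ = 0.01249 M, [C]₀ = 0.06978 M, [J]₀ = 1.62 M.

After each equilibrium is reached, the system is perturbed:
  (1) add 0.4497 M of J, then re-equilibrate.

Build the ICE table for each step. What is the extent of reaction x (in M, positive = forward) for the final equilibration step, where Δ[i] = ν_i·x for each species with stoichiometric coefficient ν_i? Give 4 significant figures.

Q₀ = 2.1941e-04 vs Keq = 2.903 ⇒ Q<K, forward
Step 1:
                  M         E         C         J
  I          0.2835   0.01249   0.06978      1.62
  C         -0.2113    0.2113    0.1056    0.1056
  E         0.07225    0.2237    0.1754     1.726
  solve Keq expr → x = 0.1056; check Q = 2.903
Then add 0.4497 M of J.
Step 2:
                  M         E         C         J
  I         0.07225    0.2237    0.1754     2.175
  C        0.005974 -0.005974 -0.002987 -0.002987
  E         0.07822    0.2178    0.1724     2.172
  solve Keq expr → x = -0.002987; check Q = 2.903

x = -0.002987 M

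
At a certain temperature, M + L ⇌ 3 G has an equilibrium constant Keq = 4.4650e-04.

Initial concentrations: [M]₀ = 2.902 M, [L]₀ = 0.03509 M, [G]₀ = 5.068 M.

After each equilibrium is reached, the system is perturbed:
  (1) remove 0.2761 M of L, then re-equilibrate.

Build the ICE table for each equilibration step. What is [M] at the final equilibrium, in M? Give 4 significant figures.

[M]_eq = 4.544 M

Q₀ = 1278 vs Keq = 4.4650e-04 ⇒ Q>K, reverse
Step 1:
                   M          L          G
  init         2.902    0.03509      5.068
  Δ            1.639      1.639     -4.918
  eq           4.541      1.674     0.1503
  solve Keq expr → x = -1.639; check Q = 4.4650e-04
Then remove 0.2761 M of L.
Step 2:
                   M          L          G
  init         4.541      1.398     0.1503
  Δ         0.002878   0.002878  -0.008635
  eq           4.544      1.401     0.1417
  solve Keq expr → x = -0.002878; check Q = 4.4650e-04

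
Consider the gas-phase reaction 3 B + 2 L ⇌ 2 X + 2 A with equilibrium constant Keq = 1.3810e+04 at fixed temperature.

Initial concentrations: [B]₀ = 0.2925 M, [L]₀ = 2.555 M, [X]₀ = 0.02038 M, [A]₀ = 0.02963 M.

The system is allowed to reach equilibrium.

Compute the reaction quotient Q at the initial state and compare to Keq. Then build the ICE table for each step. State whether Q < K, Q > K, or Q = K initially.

Q₀ = 2.2321e-06 vs Keq = 1.3810e+04 ⇒ Q<K, forward
Step 1:
                  B         L         X         A
  Initial    0.2925     2.555   0.02038   0.02963
  Change    -0.2894   -0.1929    0.1929    0.1929
  Equil    0.003081     2.362    0.2133    0.2226
  solve Keq expr → x = 0.09647; check Q = 1.3810e+04

Q₀ = 2.2321e-06; Q < K (proceeds forward)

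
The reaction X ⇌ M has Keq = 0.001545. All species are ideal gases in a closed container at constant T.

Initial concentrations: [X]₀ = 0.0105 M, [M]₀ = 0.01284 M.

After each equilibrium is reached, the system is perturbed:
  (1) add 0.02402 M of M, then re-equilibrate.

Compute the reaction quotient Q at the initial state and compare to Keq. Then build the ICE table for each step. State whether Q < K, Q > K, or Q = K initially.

Q₀ = 1.223; Q > K (proceeds reverse)

Q₀ = 1.223 vs Keq = 0.001545 ⇒ Q>K, reverse
Step 1:
                    X           M
  I            0.0105     0.01284
  C            0.0128     -0.0128
  E            0.0233  3.6005e-05
  solve Keq expr → x = -0.0128; check Q = 0.001545
Then add 0.02402 M of M.
Step 2:
                    X           M
  I            0.0233     0.02406
  C           0.02398    -0.02398
  E           0.04729  7.3058e-05
  solve Keq expr → x = -0.02398; check Q = 0.001545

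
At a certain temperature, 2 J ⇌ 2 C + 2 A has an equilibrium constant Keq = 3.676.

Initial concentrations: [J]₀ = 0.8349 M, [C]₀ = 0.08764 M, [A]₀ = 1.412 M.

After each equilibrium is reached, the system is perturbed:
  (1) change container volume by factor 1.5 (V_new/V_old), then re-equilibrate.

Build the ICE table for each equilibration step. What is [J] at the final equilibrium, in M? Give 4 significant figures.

[J]_eq = 0.2433 M

Q₀ = 0.02197 vs Keq = 3.676 ⇒ Q<K, forward
Step 1:
                    J           C           A
  init         0.8349     0.08764       1.412
  Δ           -0.3882      0.3882      0.3882
  eq           0.4467      0.4758         1.8
  solve Keq expr → x = 0.1941; check Q = 3.676
Then change container volume by factor 1.5 (V_new/V_old).
Step 2:
                    J           C           A
  init         0.2978      0.3172         1.2
  Δ          -0.05455     0.05455     0.05455
  eq           0.2433      0.3718       1.255
  solve Keq expr → x = 0.02728; check Q = 3.676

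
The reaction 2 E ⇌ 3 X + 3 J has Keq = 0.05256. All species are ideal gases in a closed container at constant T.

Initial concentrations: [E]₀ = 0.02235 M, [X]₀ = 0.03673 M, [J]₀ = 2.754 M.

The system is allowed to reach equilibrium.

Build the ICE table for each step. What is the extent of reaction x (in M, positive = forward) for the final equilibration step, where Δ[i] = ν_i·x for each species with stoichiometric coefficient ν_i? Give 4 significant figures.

x = -0.007193 M

Q₀ = 2.072 vs Keq = 0.05256 ⇒ Q>K, reverse
Step 1:
                   E          X          J
  I          0.02235    0.03673      2.754
  C          0.01439   -0.02158   -0.02158
  E          0.03674    0.01515      2.732
  solve Keq expr → x = -0.007193; check Q = 0.05256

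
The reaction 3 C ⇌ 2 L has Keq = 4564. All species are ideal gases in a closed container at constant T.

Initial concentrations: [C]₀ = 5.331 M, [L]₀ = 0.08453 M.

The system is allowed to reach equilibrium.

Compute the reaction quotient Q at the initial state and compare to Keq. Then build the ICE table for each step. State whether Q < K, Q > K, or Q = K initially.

Q₀ = 4.7162e-05; Q < K (proceeds forward)

Q₀ = 4.7162e-05 vs Keq = 4564 ⇒ Q<K, forward
Step 1:
                  C         L
  I           5.331   0.08453
  C          -5.191     3.461
  E          0.1402     3.545
  solve Keq expr → x = 1.73; check Q = 4564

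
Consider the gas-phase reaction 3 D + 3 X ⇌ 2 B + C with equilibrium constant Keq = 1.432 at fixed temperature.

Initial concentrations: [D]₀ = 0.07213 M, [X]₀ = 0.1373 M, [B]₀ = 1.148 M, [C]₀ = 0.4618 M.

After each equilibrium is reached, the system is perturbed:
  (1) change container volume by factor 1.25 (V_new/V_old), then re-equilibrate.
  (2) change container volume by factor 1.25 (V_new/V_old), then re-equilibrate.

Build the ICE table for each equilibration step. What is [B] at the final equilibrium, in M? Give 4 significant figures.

[B]_eq = 0.4343 M

Q₀ = 6.2658e+05 vs Keq = 1.432 ⇒ Q>K, reverse
Step 1:
                   D          X          B          C
  init       0.07213     0.1373      1.148     0.4618
  Δ           0.5851     0.5851    -0.3901     -0.195
  eq          0.6572     0.7224     0.7579     0.2668
  solve Keq expr → x = -0.195; check Q = 1.432
Then change container volume by factor 1.25 (V_new/V_old).
Step 2:
                   D          X          B          C
  init        0.5258     0.5779     0.6064     0.2134
  Δ          0.04669    0.04669   -0.03113   -0.01556
  eq          0.5725     0.6246     0.5752     0.1979
  solve Keq expr → x = -0.01556; check Q = 1.432
Then change container volume by factor 1.25 (V_new/V_old).
Step 3:
                   D          X          B          C
  init         0.458     0.4997     0.4602     0.1583
  Δ          0.03881    0.03881   -0.02587   -0.01294
  eq          0.4968     0.5385     0.4343     0.1453
  solve Keq expr → x = -0.01294; check Q = 1.432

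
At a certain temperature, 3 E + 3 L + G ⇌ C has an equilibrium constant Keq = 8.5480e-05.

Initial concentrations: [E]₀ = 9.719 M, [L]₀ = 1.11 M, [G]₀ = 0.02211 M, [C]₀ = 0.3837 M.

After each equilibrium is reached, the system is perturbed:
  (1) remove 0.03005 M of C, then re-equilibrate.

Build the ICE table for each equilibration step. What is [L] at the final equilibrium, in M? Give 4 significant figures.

Q₀ = 0.01382 vs Keq = 8.5480e-05 ⇒ Q>K, reverse
Step 1:
                    E           L           G           C
  Initial       9.719        1.11     0.02211      0.3837
  Change       0.7048      0.7048      0.2349     -0.2349
  Equil         10.42       1.815      0.2571      0.1488
  solve Keq expr → x = -0.2349; check Q = 8.5480e-05
Then remove 0.03005 M of C.
Step 2:
                    E           L           G           C
  Initial       10.42       1.815      0.2571      0.1187
  Change     -0.03788    -0.03788    -0.01263     0.01263
  Equil         10.39       1.777      0.2444      0.1313
  solve Keq expr → x = 0.01263; check Q = 8.5480e-05

[L]_eq = 1.777 M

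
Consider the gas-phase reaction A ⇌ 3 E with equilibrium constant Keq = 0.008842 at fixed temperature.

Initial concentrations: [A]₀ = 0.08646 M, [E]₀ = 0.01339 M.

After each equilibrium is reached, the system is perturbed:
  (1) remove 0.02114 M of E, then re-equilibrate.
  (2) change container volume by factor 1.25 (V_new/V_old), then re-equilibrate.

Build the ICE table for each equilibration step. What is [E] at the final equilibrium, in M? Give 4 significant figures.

Q₀ = 2.7767e-05 vs Keq = 0.008842 ⇒ Q<K, forward
Step 1:
                   A          E
  I          0.08646    0.01339
  C         -0.02303    0.06908
  E          0.06343    0.08247
  solve Keq expr → x = 0.02303; check Q = 0.008842
Then remove 0.02114 M of E.
Step 2:
                   A          E
  I          0.06343    0.06133
  C        -0.006131    0.01839
  E           0.0573    0.07972
  solve Keq expr → x = 0.006131; check Q = 0.008842
Then change container volume by factor 1.25 (V_new/V_old).
Step 3:
                   A          E
  I          0.04584    0.06378
  C        -0.002882   0.008645
  E          0.04296    0.07242
  solve Keq expr → x = 0.002882; check Q = 0.008842

[E]_eq = 0.07242 M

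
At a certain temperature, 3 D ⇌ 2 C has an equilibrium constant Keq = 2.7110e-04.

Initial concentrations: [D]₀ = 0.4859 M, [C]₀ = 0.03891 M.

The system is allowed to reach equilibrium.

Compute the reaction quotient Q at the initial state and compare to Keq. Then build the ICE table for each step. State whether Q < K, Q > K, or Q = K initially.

Q₀ = 0.0132 vs Keq = 2.7110e-04 ⇒ Q>K, reverse
Step 1:
                    D           C
  init         0.4859     0.03891
  Δ           0.04871    -0.03247
  eq           0.5346    0.006436
  solve Keq expr → x = -0.01624; check Q = 2.7110e-04

Q₀ = 0.0132; Q > K (proceeds reverse)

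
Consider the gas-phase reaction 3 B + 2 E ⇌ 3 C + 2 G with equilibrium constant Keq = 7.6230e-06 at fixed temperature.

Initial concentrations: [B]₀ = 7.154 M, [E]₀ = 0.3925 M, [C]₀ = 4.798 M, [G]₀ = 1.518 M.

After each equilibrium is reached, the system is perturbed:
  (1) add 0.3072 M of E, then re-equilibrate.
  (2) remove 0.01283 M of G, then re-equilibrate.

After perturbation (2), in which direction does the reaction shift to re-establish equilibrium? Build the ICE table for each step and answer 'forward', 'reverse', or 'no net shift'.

Direction: forward

Q₀ = 4.512 vs Keq = 7.6230e-06 ⇒ Q>K, reverse
Step 1:
                    B           E           C           G
  init          7.154      0.3925       4.798       1.518
  Δ             2.223       1.482      -2.223      -1.482
  eq            9.377       1.875       2.575     0.03597
  solve Keq expr → x = -0.741; check Q = 7.6230e-06
Then add 0.3072 M of E.
Step 2:
                    B           E           C           G
  init          9.377       2.182       2.575     0.03597
  Δ         -0.008298   -0.005532    0.008298    0.005532
  eq            9.369       2.176       2.583      0.0415
  solve Keq expr → x = 0.002766; check Q = 7.6230e-06
Then remove 0.01283 M of G.
Step 3:
                    B           E           C           G
  init          9.369       2.176       2.583     0.02867
  Δ          -0.01808    -0.01205     0.01808     0.01205
  eq            9.351       2.164       2.601     0.04072
  solve Keq expr → x = 0.006026; check Q = 7.6230e-06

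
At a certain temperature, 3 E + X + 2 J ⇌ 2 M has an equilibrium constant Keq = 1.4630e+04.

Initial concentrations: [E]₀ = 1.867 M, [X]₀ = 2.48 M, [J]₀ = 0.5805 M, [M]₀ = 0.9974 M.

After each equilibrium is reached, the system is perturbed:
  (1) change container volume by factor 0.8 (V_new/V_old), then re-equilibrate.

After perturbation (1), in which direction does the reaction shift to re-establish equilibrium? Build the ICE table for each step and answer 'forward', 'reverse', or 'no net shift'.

Direction: forward

Q₀ = 0.1829 vs Keq = 1.4630e+04 ⇒ Q<K, forward
Step 1:
                    E           X           J           M
  init          1.867        2.48      0.5805      0.9974
  Δ           -0.8578     -0.2859     -0.5719      0.5719
  eq            1.009       2.194    0.008639       1.569
  solve Keq expr → x = 0.2859; check Q = 1.4630e+04
Then change container volume by factor 0.8 (V_new/V_old).
Step 2:
                    E           X           J           M
  init          1.262       2.743      0.0108       1.962
  Δ         -0.005736   -0.001912   -0.003824    0.003824
  eq            1.256       2.741    0.006975       1.965
  solve Keq expr → x = 0.001912; check Q = 1.4630e+04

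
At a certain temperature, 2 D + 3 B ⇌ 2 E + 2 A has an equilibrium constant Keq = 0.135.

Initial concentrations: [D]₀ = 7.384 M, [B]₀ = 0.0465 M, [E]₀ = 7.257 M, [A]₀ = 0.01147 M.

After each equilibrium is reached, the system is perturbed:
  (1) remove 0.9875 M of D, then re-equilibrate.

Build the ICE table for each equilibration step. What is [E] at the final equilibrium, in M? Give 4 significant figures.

[E]_eq = 7.25 M

Q₀ = 1.264 vs Keq = 0.135 ⇒ Q>K, reverse
Step 1:
                    D           B           E           A
  init          7.384      0.0465       7.257     0.01147
  Δ          0.006478    0.009717   -0.006478   -0.006478
  eq             7.39     0.05622       7.251    0.004992
  solve Keq expr → x = -0.003239; check Q = 0.135
Then remove 0.9875 M of D.
Step 2:
                    D           B           E           A
  init          6.403     0.05622       7.251    0.004992
  Δ        5.6765e-04  8.5147e-04 -5.6765e-04 -5.6765e-04
  eq            6.404     0.05707        7.25    0.004424
  solve Keq expr → x = -2.8382e-04; check Q = 0.135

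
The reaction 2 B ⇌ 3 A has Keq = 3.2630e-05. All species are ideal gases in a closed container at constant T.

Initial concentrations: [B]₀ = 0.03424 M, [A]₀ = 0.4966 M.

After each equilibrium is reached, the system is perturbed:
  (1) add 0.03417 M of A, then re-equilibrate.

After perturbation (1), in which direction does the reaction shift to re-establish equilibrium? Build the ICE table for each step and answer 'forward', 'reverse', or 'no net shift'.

Direction: reverse

Q₀ = 104.5 vs Keq = 3.2630e-05 ⇒ Q>K, reverse
Step 1:
                    B           A
  I           0.03424      0.4966
  C            0.3204     -0.4806
  E            0.3546     0.01601
  solve Keq expr → x = -0.1602; check Q = 3.2630e-05
Then add 0.03417 M of A.
Step 2:
                    B           A
  I            0.3546     0.05018
  C           0.02234     -0.0335
  E             0.377     0.01668
  solve Keq expr → x = -0.01117; check Q = 3.2630e-05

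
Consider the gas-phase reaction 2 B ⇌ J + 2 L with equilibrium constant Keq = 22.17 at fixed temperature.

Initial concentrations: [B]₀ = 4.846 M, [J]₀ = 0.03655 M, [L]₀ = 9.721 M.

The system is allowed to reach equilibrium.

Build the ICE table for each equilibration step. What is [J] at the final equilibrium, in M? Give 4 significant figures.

Q₀ = 0.1471 vs Keq = 22.17 ⇒ Q<K, forward
Step 1:
                   B          J          L
  I            4.846    0.03655      9.721
  C           -2.171      1.085      2.171
  E            2.675      1.122      11.89
  solve Keq expr → x = 1.085; check Q = 22.17

[J]_eq = 1.122 M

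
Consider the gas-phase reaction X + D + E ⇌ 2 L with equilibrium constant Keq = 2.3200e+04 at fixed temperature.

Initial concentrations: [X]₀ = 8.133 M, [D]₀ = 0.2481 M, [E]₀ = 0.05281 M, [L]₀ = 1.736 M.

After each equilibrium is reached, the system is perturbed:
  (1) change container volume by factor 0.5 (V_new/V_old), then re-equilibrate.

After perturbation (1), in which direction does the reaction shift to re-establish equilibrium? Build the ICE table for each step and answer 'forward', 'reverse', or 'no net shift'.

Direction: forward

Q₀ = 28.28 vs Keq = 2.3200e+04 ⇒ Q<K, forward
Step 1:
                  X         D         E         L
  Initial     8.133    0.2481   0.05281     1.736
  Change   -0.05272  -0.05272  -0.05272    0.1054
  Equil        8.08    0.1954 9.2579e-05     1.841
  solve Keq expr → x = 0.05272; check Q = 2.3200e+04
Then change container volume by factor 0.5 (V_new/V_old).
Step 2:
                  X         D         E         L
  Initial     16.16    0.3908 1.8516e-04     3.683
  Change  -9.2547e-05 -9.2547e-05 -9.2547e-05 1.8509e-04
  Equil       16.16    0.3907 9.2611e-05     3.683
  solve Keq expr → x = 9.2547e-05; check Q = 2.3200e+04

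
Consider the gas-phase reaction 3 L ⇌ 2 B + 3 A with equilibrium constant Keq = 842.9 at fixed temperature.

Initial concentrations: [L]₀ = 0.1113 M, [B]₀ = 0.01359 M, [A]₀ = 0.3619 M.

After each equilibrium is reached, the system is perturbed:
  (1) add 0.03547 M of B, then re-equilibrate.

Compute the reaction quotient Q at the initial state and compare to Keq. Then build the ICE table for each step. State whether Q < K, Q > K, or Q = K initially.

Q₀ = 0.006349; Q < K (proceeds forward)

Q₀ = 0.006349 vs Keq = 842.9 ⇒ Q<K, forward
Step 1:
                    L           B           A
  init         0.1113     0.01359      0.3619
  Δ           -0.1021     0.06804      0.1021
  eq         0.009242     0.08163       0.464
  solve Keq expr → x = 0.03402; check Q = 842.9
Then add 0.03547 M of B.
Step 2:
                    L           B           A
  init       0.009242      0.1171       0.464
  Δ          0.002349   -0.001566   -0.002349
  eq          0.01159      0.1155      0.4616
  solve Keq expr → x = -7.8315e-04; check Q = 842.9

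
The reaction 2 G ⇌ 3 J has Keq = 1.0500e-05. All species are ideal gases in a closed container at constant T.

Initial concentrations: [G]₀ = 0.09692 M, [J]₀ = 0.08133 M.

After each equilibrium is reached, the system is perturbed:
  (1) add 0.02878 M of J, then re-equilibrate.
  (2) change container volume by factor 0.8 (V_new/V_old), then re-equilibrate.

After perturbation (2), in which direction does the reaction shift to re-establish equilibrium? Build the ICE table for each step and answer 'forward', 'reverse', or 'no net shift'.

Direction: reverse

Q₀ = 0.05727 vs Keq = 1.0500e-05 ⇒ Q>K, reverse
Step 1:
                   G          J
  I          0.09692    0.08133
  C          0.05015   -0.07523
  E           0.1471   0.006101
  solve Keq expr → x = -0.02508; check Q = 1.0500e-05
Then add 0.02878 M of J.
Step 2:
                   G          J
  I           0.1471    0.03488
  C          0.01885   -0.02827
  E           0.1659   0.006612
  solve Keq expr → x = -0.009423; check Q = 1.0500e-05
Then change container volume by factor 0.8 (V_new/V_old).
Step 3:
                   G          J
  I           0.2074   0.008265
  C       3.8858e-04 -5.8287e-04
  E           0.2078   0.007682
  solve Keq expr → x = -1.9429e-04; check Q = 1.0500e-05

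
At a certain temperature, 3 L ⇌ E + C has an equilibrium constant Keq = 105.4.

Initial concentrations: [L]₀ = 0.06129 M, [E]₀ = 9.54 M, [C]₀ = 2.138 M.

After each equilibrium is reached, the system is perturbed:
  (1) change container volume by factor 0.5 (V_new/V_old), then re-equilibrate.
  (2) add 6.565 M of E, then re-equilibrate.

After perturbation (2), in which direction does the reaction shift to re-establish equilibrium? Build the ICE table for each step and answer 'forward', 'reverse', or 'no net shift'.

Q₀ = 8.8591e+04 vs Keq = 105.4 ⇒ Q>K, reverse
Step 1:
                   L          E          C
  init       0.06129       9.54      2.138
  Δ           0.4984    -0.1661    -0.1661
  eq          0.5597      9.374      1.972
  solve Keq expr → x = -0.1661; check Q = 105.4
Then change container volume by factor 0.5 (V_new/V_old).
Step 2:
                   L          E          C
  init         1.119      18.75      3.944
  Δ          -0.2242    0.07473    0.07473
  eq          0.8953      18.82      4.018
  solve Keq expr → x = 0.07473; check Q = 105.4
Then add 6.565 M of E.
Step 3:
                   L          E          C
  init        0.8953      25.39      4.018
  Δ          0.09101   -0.03034   -0.03034
  eq          0.9863      25.36      3.988
  solve Keq expr → x = -0.03034; check Q = 105.4

Direction: reverse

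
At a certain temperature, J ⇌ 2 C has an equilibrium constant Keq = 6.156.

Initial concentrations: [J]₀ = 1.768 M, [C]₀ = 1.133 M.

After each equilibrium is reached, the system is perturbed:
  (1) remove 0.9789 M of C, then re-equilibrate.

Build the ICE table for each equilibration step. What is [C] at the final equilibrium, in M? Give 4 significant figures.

[C]_eq = 2.166 M

Q₀ = 0.7261 vs Keq = 6.156 ⇒ Q<K, forward
Step 1:
                   J          C
  init         1.768      1.133
  Δ          -0.7097      1.419
  eq           1.058      2.552
  solve Keq expr → x = 0.7097; check Q = 6.156
Then remove 0.9789 M of C.
Step 2:
                   J          C
  init         1.058      1.574
  Δ          -0.2962     0.5924
  eq          0.7621      2.166
  solve Keq expr → x = 0.2962; check Q = 6.156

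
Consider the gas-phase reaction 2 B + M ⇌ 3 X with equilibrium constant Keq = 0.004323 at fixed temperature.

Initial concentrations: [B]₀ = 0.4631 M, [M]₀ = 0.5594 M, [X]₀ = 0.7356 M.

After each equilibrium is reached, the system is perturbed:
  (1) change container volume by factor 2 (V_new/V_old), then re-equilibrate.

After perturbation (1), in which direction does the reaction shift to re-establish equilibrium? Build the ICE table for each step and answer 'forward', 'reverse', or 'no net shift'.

Q₀ = 3.318 vs Keq = 0.004323 ⇒ Q>K, reverse
Step 1:
                   B          M          X
  I           0.4631     0.5594     0.7356
  C           0.4005     0.2003    -0.6008
  E           0.8636     0.7597     0.1348
  solve Keq expr → x = -0.2003; check Q = 0.004323
Then change container volume by factor 2 (V_new/V_old).
Step 2:
                   B          M          X
  I           0.4318     0.3798     0.0674
  C                0          0          0
  E           0.4318     0.3798     0.0674
  solve Keq expr → x = 0; check Q = 0.004323

Direction: no net shift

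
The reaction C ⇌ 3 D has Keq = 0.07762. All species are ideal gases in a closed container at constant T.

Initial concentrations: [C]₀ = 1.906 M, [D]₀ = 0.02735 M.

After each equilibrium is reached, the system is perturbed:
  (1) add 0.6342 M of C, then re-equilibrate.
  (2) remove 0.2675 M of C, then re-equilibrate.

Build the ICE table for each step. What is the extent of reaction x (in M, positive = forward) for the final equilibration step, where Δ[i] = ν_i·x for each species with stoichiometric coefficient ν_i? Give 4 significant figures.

x = -0.007232 M

Q₀ = 1.0734e-05 vs Keq = 0.07762 ⇒ Q<K, forward
Step 1:
                    C           D
  I             1.906     0.02735
  C            -0.162      0.4861
  E             1.744      0.5135
  solve Keq expr → x = 0.162; check Q = 0.07762
Then add 0.6342 M of C.
Step 2:
                    C           D
  I             2.378      0.5135
  C          -0.01816     0.05447
  E              2.36      0.5679
  solve Keq expr → x = 0.01816; check Q = 0.07762
Then remove 0.2675 M of C.
Step 3:
                    C           D
  I             2.093      0.5679
  C          0.007232     -0.0217
  E               2.1      0.5462
  solve Keq expr → x = -0.007232; check Q = 0.07762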